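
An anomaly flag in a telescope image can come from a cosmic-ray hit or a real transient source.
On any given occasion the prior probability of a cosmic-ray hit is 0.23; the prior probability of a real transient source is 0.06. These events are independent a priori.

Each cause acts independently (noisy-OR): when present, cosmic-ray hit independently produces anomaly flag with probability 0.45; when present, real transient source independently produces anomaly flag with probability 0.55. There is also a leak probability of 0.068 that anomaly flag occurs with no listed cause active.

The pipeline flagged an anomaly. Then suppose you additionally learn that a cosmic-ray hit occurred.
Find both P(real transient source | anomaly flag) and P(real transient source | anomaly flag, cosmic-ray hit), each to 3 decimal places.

P(real transient source | anomaly flag) ≈ 0.195; P(real transient source | anomaly flag, cosmic-ray hit) ≈ 0.092

Under noisy-OR, P(anomaly flag | causes) = 1 − (1−0.068)·∏(1−qᵢ) over the active causes.
Enumerate the 4 (cosmic-ray hit, real transient source) configurations and weight by the priors:
  P(anomaly flag) = 0.068*0.77*0.94 + 0.5806*0.77*0.06 + 0.4874*0.23*0.94 + 0.76933*0.23*0.06
        = 0.049218 + 0.026824 + 0.105376 + 0.010617 = 0.192035
The terms with real transient source present sum to 0.037441, so
  P(real transient source | anomaly flag) = 0.037441 / 0.192035 ≈ 0.195

Now condition on the additional information:
P(anomaly flag | cosmic-ray hit) = 0.4874*0.94 + 0.76933*0.06 = 0.458156 + 0.046160 = 0.504316
Restricting to configurations with real transient source present: 0.76933*0.06 = 0.046160.
So P(real transient source | anomaly flag, cosmic-ray hit) = 0.046160/0.504316 ≈ 0.092.
The drop from 0.195 to 0.092 is the explaining-away (discounting) effect.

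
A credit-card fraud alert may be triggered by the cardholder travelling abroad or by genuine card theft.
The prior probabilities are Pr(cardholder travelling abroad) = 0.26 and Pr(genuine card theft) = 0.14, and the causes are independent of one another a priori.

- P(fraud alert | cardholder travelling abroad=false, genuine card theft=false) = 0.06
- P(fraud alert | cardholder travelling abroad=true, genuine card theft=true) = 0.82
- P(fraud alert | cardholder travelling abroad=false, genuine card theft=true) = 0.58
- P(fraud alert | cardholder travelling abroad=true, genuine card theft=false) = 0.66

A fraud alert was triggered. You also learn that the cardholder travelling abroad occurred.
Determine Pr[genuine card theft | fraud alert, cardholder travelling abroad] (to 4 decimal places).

Pr[genuine card theft | fraud alert, cardholder travelling abroad] ≈ 0.1682

Weight on genuine card theft=true, given the evidence: 0.82*0.14 = 0.114800
Normalizer over all consistent configurations: 0.66*0.86 + 0.82*0.14 = 0.682400
P(genuine card theft | fraud alert, cardholder travelling abroad) = 0.114800/0.682400 ≈ 0.1682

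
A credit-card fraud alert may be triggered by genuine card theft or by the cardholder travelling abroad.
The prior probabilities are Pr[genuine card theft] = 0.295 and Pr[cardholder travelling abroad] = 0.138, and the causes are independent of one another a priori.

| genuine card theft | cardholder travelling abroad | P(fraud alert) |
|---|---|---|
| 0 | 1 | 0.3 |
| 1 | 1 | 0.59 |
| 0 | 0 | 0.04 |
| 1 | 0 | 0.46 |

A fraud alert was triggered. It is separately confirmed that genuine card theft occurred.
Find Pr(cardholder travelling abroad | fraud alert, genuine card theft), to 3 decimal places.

Pr(cardholder travelling abroad | fraud alert, genuine card theft) ≈ 0.170

P(fraud alert | genuine card theft) = 0.46·0.862 + 0.59·0.138 = 0.396520 + 0.081420 = 0.477940
Of this, 0.081420 comes from 0.59·0.138 (the cardholder travelling abroad=true cases).
So P(cardholder travelling abroad | fraud alert, genuine card theft) = 0.081420/0.477940 ≈ 0.170.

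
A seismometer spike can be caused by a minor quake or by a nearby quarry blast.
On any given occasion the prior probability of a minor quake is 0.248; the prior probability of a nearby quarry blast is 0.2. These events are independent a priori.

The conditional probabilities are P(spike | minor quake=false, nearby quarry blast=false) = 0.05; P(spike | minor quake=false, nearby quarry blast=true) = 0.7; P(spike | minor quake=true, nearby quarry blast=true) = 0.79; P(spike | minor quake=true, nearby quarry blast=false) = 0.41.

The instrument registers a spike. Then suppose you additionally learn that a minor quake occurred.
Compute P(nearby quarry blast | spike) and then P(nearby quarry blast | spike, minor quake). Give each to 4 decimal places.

P(spike) = 0.05*0.752*0.8 + 0.7*0.752*0.2 + 0.41*0.248*0.8 + 0.79*0.248*0.2 = 0.030080 + 0.105280 + 0.081344 + 0.039184 = 0.255888
Restricting to configurations with nearby quarry blast present: 0.105280 + 0.039184 = 0.144464.
So P(nearby quarry blast | spike) = 0.144464/0.255888 ≈ 0.5646.

Now also conditioning on minor quake=true:
Sum P(spike|·) weighted by the priors over both values of nearby quarry blast:
  P(spike | minor quake) = 0.41*0.8 + 0.79*0.2
        = 0.328000 + 0.158000 = 0.486000
Configurations with nearby quarry blast contribute 0.158000, so
  P(nearby quarry blast | spike, minor quake) = 0.158000 / 0.486000 ≈ 0.3251
The drop from 0.5646 to 0.3251 is the explaining-away (discounting) effect.

P(nearby quarry blast | spike) ≈ 0.5646; P(nearby quarry blast | spike, minor quake) ≈ 0.3251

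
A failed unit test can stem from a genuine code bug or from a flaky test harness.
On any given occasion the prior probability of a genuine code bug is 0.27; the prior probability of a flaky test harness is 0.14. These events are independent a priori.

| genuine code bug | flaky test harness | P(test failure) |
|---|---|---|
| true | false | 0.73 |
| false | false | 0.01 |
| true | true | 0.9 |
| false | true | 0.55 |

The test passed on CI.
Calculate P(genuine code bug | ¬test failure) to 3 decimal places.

P(genuine code bug | ¬test failure) ≈ 0.091

Sum P(¬test failure|·) weighted by the priors over the 4 (genuine code bug, flaky test harness) configurations:
  P(¬test failure) = 0.99·0.73·0.86 + 0.45·0.73·0.14 + 0.27·0.27·0.86 + 0.1·0.27·0.14
        = 0.621522 + 0.045990 + 0.062694 + 0.003780 = 0.733986
The terms with genuine code bug present sum to 0.066474, so
  P(genuine code bug | ¬test failure) = 0.066474 / 0.733986 ≈ 0.091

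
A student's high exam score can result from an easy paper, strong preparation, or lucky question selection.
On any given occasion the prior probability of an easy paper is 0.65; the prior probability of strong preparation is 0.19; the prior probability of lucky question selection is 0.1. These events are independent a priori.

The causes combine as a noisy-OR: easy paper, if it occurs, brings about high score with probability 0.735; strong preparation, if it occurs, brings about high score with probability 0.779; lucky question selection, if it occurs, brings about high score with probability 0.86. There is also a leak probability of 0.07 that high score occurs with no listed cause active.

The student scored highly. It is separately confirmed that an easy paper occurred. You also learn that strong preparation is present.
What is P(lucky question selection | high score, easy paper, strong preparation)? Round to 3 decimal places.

Under noisy-OR, P(high score | causes) = 1 − (1−0.07)·∏(1−qᵢ) over the active causes.
Numerator (weight on configurations with lucky question selection): 0.992375*0.1 = 0.099238
Denominator P(high score | easy paper, strong preparation): 0.945535*0.9 + 0.992375*0.1 = 0.950220
P(lucky question selection | high score, easy paper, strong preparation) = 0.099238/0.950220 ≈ 0.104

P(lucky question selection | high score, easy paper, strong preparation) ≈ 0.104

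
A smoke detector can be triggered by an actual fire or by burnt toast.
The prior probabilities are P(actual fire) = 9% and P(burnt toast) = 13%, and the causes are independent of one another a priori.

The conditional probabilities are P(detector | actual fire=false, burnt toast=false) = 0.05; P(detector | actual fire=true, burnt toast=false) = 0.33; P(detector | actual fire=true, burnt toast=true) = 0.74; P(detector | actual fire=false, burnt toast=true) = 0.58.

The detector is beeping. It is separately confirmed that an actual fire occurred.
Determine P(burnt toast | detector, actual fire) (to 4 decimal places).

P(burnt toast | detector, actual fire) ≈ 0.2510

P(detector | actual fire) = 0.33×0.87 + 0.74×0.13 = 0.287100 + 0.096200 = 0.383300
Of this, 0.096200 comes from 0.74×0.13 (the burnt toast=true cases).
P(burnt toast | detector, actual fire) = 0.096200 / 0.383300 ≈ 0.2510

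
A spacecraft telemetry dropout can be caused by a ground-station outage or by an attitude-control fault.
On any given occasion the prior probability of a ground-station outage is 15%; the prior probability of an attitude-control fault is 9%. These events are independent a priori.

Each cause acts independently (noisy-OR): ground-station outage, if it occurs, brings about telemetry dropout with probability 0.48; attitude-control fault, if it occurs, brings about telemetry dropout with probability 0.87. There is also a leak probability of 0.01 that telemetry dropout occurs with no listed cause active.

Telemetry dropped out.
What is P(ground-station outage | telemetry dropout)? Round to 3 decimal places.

Under noisy-OR, P(telemetry dropout | causes) = 1 − (1−0.01)·∏(1−qᵢ) over the active causes.
P(telemetry dropout) = 0.01×0.85×0.91 + 0.8713×0.85×0.09 + 0.4852×0.15×0.91 + 0.933076×0.15×0.09 = 0.007735 + 0.066654 + 0.066230 + 0.012597 = 0.153216
Restricting to configurations with ground-station outage present: 0.066230 + 0.012597 = 0.078827.
Hence the posterior is 0.078827/0.153216 ≈ 0.514.

P(ground-station outage | telemetry dropout) ≈ 0.514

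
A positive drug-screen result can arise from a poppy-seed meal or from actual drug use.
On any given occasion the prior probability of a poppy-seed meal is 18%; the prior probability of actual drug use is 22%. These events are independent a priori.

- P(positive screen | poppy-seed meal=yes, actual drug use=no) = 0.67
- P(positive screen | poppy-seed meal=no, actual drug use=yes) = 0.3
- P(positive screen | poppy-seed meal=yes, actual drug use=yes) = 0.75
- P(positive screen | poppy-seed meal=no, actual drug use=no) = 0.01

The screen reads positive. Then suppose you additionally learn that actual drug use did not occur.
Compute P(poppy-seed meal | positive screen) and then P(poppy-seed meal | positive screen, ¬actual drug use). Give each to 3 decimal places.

P(positive screen) = 0.01*0.82*0.78 + 0.3*0.82*0.22 + 0.67*0.18*0.78 + 0.75*0.18*0.22 = 0.006396 + 0.054120 + 0.094068 + 0.029700 = 0.184284
Of this, 0.123768 comes from 0.094068 + 0.029700 (the poppy-seed meal=true cases).
Hence the posterior is 0.123768/0.184284 ≈ 0.672.

With the extra evidence:
Weight on poppy-seed meal=true, given the evidence: 0.67*0.18 = 0.120600
Denominator P(positive screen | ¬actual drug use): 0.01*0.82 + 0.67*0.18 = 0.128800
Posterior = 0.120600 / 0.128800 ≈ 0.936
Ruling out actual drug use raises the posterior on poppy-seed meal — the flip side of explaining away.

P(poppy-seed meal | positive screen) ≈ 0.672; P(poppy-seed meal | positive screen, ¬actual drug use) ≈ 0.936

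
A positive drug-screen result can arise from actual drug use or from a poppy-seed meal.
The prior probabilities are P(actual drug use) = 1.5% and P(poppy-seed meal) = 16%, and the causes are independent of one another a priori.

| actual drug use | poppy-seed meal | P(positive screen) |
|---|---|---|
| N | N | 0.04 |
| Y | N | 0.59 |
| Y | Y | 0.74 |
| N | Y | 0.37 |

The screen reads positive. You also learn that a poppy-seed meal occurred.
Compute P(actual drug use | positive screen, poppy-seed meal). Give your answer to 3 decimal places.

P(actual drug use | positive screen, poppy-seed meal) ≈ 0.030

P(positive screen | poppy-seed meal) = 0.37·0.985 + 0.74·0.015 = 0.364450 + 0.011100 = 0.375550
Of this, 0.011100 comes from 0.74·0.015 (the actual drug use=true cases).
P(actual drug use | positive screen, poppy-seed meal) = 0.011100 / 0.375550 ≈ 0.030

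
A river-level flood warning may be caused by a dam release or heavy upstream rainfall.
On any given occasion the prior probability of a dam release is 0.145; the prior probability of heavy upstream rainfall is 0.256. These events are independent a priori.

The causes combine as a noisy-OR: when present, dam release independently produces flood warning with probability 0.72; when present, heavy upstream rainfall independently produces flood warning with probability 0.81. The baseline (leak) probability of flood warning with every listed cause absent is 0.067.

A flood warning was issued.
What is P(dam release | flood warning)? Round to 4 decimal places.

P(dam release | flood warning) ≈ 0.3405

Under noisy-OR, P(flood warning | causes) = 1 − (1−0.067)·∏(1−qᵢ) over the active causes.
Sum P(flood warning|·) weighted by the priors over the 4 (dam release, heavy upstream rainfall) configurations:
  P(flood warning) = 0.067*0.855*0.744 + 0.82273*0.855*0.256 + 0.73876*0.145*0.744 + 0.950364*0.145*0.256
        = 0.042620 + 0.180079 + 0.079697 + 0.035278 = 0.337674
The terms with dam release present sum to 0.114975, so
  P(dam release | flood warning) = 0.114975 / 0.337674 ≈ 0.3405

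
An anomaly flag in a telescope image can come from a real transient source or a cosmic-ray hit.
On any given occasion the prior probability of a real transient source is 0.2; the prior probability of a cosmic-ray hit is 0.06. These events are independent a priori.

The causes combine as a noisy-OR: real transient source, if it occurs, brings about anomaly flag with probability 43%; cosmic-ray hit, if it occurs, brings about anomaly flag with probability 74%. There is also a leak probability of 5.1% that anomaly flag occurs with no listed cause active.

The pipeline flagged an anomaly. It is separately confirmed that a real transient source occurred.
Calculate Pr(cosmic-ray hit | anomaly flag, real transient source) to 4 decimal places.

Pr(cosmic-ray hit | anomaly flag, real transient source) ≈ 0.1067

Under noisy-OR, P(anomaly flag | causes) = 1 − (1−0.051)·∏(1−qᵢ) over the active causes.
Enumerate both values of cosmic-ray hit and weight by the priors:
  P(anomaly flag | real transient source) = 0.45907·0.94 + 0.859358·0.06
        = 0.431526 + 0.051561 = 0.483087
The terms with cosmic-ray hit present sum to 0.051561, so
  P(cosmic-ray hit | anomaly flag, real transient source) = 0.051561 / 0.483087 ≈ 0.1067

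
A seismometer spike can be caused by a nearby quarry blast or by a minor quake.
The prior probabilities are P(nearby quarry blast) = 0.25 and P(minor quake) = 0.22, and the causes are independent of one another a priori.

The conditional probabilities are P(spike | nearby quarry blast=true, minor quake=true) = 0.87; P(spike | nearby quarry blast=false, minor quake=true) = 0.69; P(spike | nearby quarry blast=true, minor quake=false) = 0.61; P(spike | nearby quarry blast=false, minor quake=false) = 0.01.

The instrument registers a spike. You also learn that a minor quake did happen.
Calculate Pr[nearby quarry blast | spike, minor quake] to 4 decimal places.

Pr[nearby quarry blast | spike, minor quake] ≈ 0.2959

For the numerator, keep only nearby quarry blast=true terms: 0.87·0.25 = 0.217500
The normalizing constant is 0.69·0.75 + 0.87·0.25 = 0.735000
P(nearby quarry blast | spike, minor quake) = 0.217500/0.735000 ≈ 0.2959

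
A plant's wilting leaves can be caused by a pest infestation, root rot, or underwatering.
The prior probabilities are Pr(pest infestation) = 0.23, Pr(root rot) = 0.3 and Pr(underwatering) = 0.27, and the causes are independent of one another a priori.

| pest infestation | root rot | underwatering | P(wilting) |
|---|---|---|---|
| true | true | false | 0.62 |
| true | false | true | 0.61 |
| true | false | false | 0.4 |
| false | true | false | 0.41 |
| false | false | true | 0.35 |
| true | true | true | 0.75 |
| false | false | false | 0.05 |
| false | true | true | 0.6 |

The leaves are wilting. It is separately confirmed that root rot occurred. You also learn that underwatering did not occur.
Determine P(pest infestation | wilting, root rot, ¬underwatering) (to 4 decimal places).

P(pest infestation | wilting, root rot, ¬underwatering) ≈ 0.3111

For the numerator, keep only pest infestation=true terms: 0.62*0.23 = 0.142600
Normalizer over all consistent configurations: 0.41*0.77 + 0.62*0.23 = 0.458300
Posterior = 0.142600 / 0.458300 ≈ 0.3111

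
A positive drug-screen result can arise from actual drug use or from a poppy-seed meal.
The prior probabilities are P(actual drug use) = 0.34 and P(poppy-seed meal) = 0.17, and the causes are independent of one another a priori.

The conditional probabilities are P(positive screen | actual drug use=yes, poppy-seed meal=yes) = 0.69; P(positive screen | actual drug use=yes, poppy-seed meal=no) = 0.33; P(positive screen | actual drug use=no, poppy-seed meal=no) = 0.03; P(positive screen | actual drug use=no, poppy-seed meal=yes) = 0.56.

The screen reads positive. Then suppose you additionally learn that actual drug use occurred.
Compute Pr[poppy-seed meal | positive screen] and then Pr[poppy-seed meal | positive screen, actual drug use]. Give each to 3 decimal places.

Pr[poppy-seed meal | positive screen] ≈ 0.484; Pr[poppy-seed meal | positive screen, actual drug use] ≈ 0.300

Sum P(positive screen|·) weighted by the priors over the 4 (actual drug use, poppy-seed meal) configurations:
  P(positive screen) = 0.03×0.66×0.83 + 0.56×0.66×0.17 + 0.33×0.34×0.83 + 0.69×0.34×0.17
        = 0.016434 + 0.062832 + 0.093126 + 0.039882 = 0.212274
Configurations with poppy-seed meal contribute 0.102714, so
  P(poppy-seed meal | positive screen) = 0.102714 / 0.212274 ≈ 0.484

With the extra evidence:
Enumerate both values of poppy-seed meal and weight by the priors:
  P(positive screen | actual drug use) = 0.33×0.83 + 0.69×0.17
        = 0.273900 + 0.117300 = 0.391200
Keeping only the poppy-seed meal-present terms gives 0.117300, so
  P(poppy-seed meal | positive screen, actual drug use) = 0.117300 / 0.391200 ≈ 0.300
Conditioning on actual drug use lowers the posterior on poppy-seed meal: the classic explaining-away effect in a common-effect structure.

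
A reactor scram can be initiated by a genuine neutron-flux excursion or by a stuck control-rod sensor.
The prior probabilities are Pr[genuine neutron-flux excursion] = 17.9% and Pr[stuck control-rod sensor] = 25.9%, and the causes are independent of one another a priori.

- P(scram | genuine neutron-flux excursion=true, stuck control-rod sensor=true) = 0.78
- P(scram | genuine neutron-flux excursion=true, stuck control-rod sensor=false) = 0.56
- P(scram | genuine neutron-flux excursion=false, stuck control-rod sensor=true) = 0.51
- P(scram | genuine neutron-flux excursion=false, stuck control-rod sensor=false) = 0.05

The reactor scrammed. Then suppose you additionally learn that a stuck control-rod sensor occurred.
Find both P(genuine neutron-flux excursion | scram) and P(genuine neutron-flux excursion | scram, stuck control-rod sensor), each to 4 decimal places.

P(genuine neutron-flux excursion | scram) ≈ 0.4430; P(genuine neutron-flux excursion | scram, stuck control-rod sensor) ≈ 0.2501

For the numerator, keep only genuine neutron-flux excursion=true terms: 0.074278 + 0.036162 = 0.110440
Normalizer over all consistent configurations: 0.05×0.821×0.741 + 0.51×0.821×0.259 + 0.56×0.179×0.741 + 0.78×0.179×0.259 = 0.249304
Posterior = 0.110440 / 0.249304 ≈ 0.4430

Now also conditioning on stuck control-rod sensor=true:
P(scram | stuck control-rod sensor) = 0.51*0.821 + 0.78*0.179 = 0.418710 + 0.139620 = 0.558330
Of this, 0.139620 comes from 0.78*0.179 (the genuine neutron-flux excursion=true cases).
So P(genuine neutron-flux excursion | scram, stuck control-rod sensor) = 0.139620/0.558330 ≈ 0.2501.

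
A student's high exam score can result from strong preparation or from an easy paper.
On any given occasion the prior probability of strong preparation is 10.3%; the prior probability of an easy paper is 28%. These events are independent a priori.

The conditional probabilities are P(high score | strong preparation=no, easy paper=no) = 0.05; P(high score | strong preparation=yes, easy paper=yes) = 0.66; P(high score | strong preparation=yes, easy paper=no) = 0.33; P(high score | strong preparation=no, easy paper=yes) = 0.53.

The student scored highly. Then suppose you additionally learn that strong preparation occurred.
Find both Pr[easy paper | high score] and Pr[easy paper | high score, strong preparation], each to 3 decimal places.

Pr[easy paper | high score] ≈ 0.728; Pr[easy paper | high score, strong preparation] ≈ 0.438

Enumerate the 4 (strong preparation, easy paper) configurations and weight by the priors:
  P(high score) = 0.05*0.897*0.72 + 0.53*0.897*0.28 + 0.33*0.103*0.72 + 0.66*0.103*0.28
        = 0.032292 + 0.133115 + 0.024473 + 0.019034 = 0.208914
The terms with easy paper present sum to 0.152149, so
  P(easy paper | high score) = 0.152149 / 0.208914 ≈ 0.728

Now condition on the additional information:
By total probability over both values of easy paper:
  P(high score | strong preparation) = 0.33·0.72 + 0.66·0.28
        = 0.237600 + 0.184800 = 0.422400
Configurations with easy paper contribute 0.184800, so
  P(easy paper | high score, strong preparation) = 0.184800 / 0.422400 ≈ 0.438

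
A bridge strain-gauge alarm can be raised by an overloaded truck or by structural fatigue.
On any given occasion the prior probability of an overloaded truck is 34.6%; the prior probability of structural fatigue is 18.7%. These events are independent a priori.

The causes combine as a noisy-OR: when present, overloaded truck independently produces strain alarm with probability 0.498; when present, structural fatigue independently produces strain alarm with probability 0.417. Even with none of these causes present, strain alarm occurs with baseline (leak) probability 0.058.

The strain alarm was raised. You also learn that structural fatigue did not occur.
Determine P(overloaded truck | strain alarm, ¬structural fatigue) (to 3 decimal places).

P(overloaded truck | strain alarm, ¬structural fatigue) ≈ 0.828

Under noisy-OR, P(strain alarm | causes) = 1 − (1−0.058)·∏(1−qᵢ) over the active causes.
P(strain alarm | ¬structural fatigue) = 0.058×0.654 + 0.527116×0.346 = 0.037932 + 0.182382 = 0.220314
Of this, 0.182382 comes from 0.527116×0.346 (the overloaded truck=true cases).
So P(overloaded truck | strain alarm, ¬structural fatigue) = 0.182382/0.220314 ≈ 0.828.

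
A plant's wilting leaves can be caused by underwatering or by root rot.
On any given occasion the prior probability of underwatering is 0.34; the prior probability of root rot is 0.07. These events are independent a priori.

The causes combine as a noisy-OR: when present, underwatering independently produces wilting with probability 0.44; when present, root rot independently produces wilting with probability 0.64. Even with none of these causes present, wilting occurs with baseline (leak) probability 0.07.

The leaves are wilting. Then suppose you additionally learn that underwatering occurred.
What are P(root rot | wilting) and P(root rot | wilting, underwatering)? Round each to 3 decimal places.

Under noisy-OR, P(wilting | causes) = 1 − (1−0.07)·∏(1−qᵢ) over the active causes.
Numerator (weight on configurations with root rot): 0.030732 + 0.019338 = 0.050070
The normalizing constant is 0.07·0.66·0.93 + 0.6652·0.66·0.07 + 0.4792·0.34·0.93 + 0.812512·0.34·0.07 = 0.244559
P(root rot | wilting) = 0.050070/0.244559 ≈ 0.205

With the extra evidence:
P(wilting | underwatering) = 0.4792×0.93 + 0.812512×0.07 = 0.445656 + 0.056876 = 0.502532
Of this, 0.056876 comes from 0.812512×0.07 (the root rot=true cases).
So P(root rot | wilting, underwatering) = 0.056876/0.502532 ≈ 0.113.
Conditioning on underwatering lowers the posterior on root rot: the classic explaining-away effect in a common-effect structure.

P(root rot | wilting) ≈ 0.205; P(root rot | wilting, underwatering) ≈ 0.113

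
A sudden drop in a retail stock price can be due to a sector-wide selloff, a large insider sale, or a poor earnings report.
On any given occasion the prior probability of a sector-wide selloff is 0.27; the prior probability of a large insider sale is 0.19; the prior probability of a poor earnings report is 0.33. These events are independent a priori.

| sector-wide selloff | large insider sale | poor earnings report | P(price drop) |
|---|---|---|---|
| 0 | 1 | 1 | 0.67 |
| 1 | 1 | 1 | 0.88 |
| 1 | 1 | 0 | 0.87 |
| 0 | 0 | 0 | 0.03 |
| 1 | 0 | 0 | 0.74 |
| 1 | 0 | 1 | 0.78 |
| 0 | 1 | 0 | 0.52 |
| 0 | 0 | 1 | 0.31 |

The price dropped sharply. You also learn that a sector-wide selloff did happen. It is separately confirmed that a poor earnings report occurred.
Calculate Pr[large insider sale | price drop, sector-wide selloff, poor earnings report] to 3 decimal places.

Sum P(price drop|·) weighted by the priors over both values of large insider sale:
  P(price drop | sector-wide selloff, poor earnings report) = 0.78×0.81 + 0.88×0.19
        = 0.631800 + 0.167200 = 0.799000
Configurations with large insider sale contribute 0.167200, so
  P(large insider sale | price drop, sector-wide selloff, poor earnings report) = 0.167200 / 0.799000 ≈ 0.209

Pr[large insider sale | price drop, sector-wide selloff, poor earnings report] ≈ 0.209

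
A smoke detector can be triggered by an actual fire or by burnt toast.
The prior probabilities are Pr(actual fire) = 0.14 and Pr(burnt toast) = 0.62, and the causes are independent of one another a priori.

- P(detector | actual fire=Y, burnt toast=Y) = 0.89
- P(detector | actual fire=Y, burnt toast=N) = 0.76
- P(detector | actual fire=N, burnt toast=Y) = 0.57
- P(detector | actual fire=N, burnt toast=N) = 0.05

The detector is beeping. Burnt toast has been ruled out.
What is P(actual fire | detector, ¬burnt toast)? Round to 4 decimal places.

Numerator (weight on configurations with actual fire): 0.76×0.14 = 0.106400
Normalizer over all consistent configurations: 0.05×0.86 + 0.76×0.14 = 0.149400
Posterior = 0.106400 / 0.149400 ≈ 0.7122

P(actual fire | detector, ¬burnt toast) ≈ 0.7122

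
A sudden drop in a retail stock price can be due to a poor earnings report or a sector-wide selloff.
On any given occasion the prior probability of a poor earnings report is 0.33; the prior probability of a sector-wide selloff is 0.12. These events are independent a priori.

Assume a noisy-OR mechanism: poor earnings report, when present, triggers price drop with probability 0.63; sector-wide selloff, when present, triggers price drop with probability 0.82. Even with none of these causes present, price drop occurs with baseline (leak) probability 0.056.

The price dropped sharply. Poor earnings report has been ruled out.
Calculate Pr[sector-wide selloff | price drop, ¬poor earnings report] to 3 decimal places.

Pr[sector-wide selloff | price drop, ¬poor earnings report] ≈ 0.669

Under noisy-OR, P(price drop | causes) = 1 − (1−0.056)·∏(1−qᵢ) over the active causes.
Numerator (weight on configurations with sector-wide selloff): 0.83008*0.12 = 0.099610
The normalizing constant is 0.056*0.88 + 0.83008*0.12 = 0.148890
P(sector-wide selloff | price drop, ¬poor earnings report) = 0.099610/0.148890 ≈ 0.669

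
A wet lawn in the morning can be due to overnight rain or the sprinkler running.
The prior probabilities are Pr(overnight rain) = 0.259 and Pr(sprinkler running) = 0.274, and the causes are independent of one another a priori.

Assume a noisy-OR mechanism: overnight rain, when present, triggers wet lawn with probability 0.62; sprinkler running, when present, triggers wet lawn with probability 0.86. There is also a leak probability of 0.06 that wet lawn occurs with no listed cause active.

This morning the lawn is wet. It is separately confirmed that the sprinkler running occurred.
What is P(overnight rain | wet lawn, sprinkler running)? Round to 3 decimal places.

P(overnight rain | wet lawn, sprinkler running) ≈ 0.277

Under noisy-OR, P(wet lawn | causes) = 1 − (1−0.06)·∏(1−qᵢ) over the active causes.
Numerator (weight on configurations with overnight rain): 0.949992×0.259 = 0.246048
The normalizing constant is 0.8684×0.741 + 0.949992×0.259 = 0.889532
P(overnight rain | wet lawn, sprinkler running) = 0.246048/0.889532 ≈ 0.277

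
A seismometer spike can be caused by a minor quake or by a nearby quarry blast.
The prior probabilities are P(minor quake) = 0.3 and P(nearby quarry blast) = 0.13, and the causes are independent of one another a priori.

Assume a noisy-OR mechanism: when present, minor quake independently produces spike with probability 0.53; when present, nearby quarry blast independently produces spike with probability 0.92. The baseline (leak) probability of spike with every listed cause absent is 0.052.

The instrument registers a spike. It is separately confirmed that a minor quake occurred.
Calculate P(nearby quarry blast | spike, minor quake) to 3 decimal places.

Under noisy-OR, P(spike | causes) = 1 − (1−0.052)·∏(1−qᵢ) over the active causes.
By total probability over both values of nearby quarry blast:
  P(spike | minor quake) = 0.55444*0.87 + 0.964355*0.13
        = 0.482363 + 0.125366 = 0.607729
Configurations with nearby quarry blast contribute 0.125366, so
  P(nearby quarry blast | spike, minor quake) = 0.125366 / 0.607729 ≈ 0.206

P(nearby quarry blast | spike, minor quake) ≈ 0.206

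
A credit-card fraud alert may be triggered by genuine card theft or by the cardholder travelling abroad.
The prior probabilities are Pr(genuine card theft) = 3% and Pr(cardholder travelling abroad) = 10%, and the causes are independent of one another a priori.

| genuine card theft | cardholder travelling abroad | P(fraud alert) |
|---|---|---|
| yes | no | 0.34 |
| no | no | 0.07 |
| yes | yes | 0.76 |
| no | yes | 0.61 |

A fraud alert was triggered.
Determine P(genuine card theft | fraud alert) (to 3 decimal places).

P(fraud alert) = 0.07×0.97×0.9 + 0.61×0.97×0.1 + 0.34×0.03×0.9 + 0.76×0.03×0.1 = 0.061110 + 0.059170 + 0.009180 + 0.002280 = 0.131740
Restricting to configurations with genuine card theft present: 0.009180 + 0.002280 = 0.011460.
P(genuine card theft | fraud alert) = 0.011460 / 0.131740 ≈ 0.087

P(genuine card theft | fraud alert) ≈ 0.087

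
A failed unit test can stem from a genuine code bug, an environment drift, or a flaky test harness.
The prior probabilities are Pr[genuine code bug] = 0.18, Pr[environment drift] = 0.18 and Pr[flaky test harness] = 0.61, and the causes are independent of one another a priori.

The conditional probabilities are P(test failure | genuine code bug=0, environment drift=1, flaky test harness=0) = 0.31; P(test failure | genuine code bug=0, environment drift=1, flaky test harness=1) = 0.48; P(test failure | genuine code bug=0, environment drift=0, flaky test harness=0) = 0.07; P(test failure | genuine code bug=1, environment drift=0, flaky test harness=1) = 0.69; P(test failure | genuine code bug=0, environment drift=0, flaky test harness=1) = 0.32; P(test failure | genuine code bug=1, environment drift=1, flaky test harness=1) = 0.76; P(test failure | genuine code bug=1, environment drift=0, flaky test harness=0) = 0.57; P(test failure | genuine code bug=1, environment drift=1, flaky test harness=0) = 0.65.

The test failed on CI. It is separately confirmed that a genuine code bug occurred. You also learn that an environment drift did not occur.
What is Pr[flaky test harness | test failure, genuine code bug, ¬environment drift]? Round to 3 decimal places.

Pr[flaky test harness | test failure, genuine code bug, ¬environment drift] ≈ 0.654

P(test failure | genuine code bug, ¬environment drift) = 0.57*0.39 + 0.69*0.61 = 0.222300 + 0.420900 = 0.643200
The flaky test harness-present share is 0.69*0.61 = 0.420900.
P(flaky test harness | test failure, genuine code bug, ¬environment drift) = 0.420900 / 0.643200 ≈ 0.654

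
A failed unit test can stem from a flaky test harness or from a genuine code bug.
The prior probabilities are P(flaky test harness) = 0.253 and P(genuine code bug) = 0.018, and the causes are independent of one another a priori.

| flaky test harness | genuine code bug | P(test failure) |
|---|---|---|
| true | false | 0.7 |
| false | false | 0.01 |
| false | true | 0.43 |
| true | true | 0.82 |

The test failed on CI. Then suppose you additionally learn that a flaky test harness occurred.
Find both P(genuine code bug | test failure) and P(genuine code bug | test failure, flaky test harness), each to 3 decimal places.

By total probability over the 4 (flaky test harness, genuine code bug) configurations:
  P(test failure) = 0.01*0.747*0.982 + 0.43*0.747*0.018 + 0.7*0.253*0.982 + 0.82*0.253*0.018
        = 0.007336 + 0.005782 + 0.173912 + 0.003734 = 0.190764
Configurations with genuine code bug contribute 0.009516, so
  P(genuine code bug | test failure) = 0.009516 / 0.190764 ≈ 0.050

Now also conditioning on flaky test harness=true:
Weight on genuine code bug=true, given the evidence: 0.82·0.018 = 0.014760
The normalizing constant is 0.7·0.982 + 0.82·0.018 = 0.702160
Posterior = 0.014760 / 0.702160 ≈ 0.021

P(genuine code bug | test failure) ≈ 0.050; P(genuine code bug | test failure, flaky test harness) ≈ 0.021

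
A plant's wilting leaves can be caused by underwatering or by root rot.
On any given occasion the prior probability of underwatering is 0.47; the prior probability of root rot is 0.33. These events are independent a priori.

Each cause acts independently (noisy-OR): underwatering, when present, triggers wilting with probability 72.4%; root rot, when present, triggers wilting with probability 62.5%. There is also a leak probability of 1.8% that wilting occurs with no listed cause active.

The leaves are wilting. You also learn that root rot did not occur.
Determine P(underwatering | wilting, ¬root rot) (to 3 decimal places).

P(underwatering | wilting, ¬root rot) ≈ 0.973

Under noisy-OR, P(wilting | causes) = 1 − (1−0.018)·∏(1−qᵢ) over the active causes.
P(wilting | ¬root rot) = 0.018*0.53 + 0.728968*0.47 = 0.009540 + 0.342615 = 0.352155
Of this, 0.342615 comes from 0.728968*0.47 (the underwatering=true cases).
P(underwatering | wilting, ¬root rot) = 0.342615 / 0.352155 ≈ 0.973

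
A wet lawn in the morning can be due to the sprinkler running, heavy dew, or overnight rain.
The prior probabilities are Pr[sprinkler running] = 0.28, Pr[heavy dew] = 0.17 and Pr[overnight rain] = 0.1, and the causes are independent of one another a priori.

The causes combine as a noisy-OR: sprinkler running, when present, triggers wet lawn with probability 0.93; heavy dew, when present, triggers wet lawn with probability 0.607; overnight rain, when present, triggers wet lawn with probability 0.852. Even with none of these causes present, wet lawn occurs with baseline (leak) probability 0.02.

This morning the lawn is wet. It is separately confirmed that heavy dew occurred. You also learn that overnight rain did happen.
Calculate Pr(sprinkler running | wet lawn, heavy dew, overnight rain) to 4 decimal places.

Pr(sprinkler running | wet lawn, heavy dew, overnight rain) ≈ 0.2912

Under noisy-OR, P(wet lawn | causes) = 1 − (1−0.02)·∏(1−qᵢ) over the active causes.
For the numerator, keep only sprinkler running=true terms: 0.99601×0.28 = 0.278883
Denominator P(wet lawn | heavy dew, overnight rain): 0.942999×0.72 + 0.99601×0.28 = 0.957842
Posterior = 0.278883 / 0.957842 ≈ 0.2912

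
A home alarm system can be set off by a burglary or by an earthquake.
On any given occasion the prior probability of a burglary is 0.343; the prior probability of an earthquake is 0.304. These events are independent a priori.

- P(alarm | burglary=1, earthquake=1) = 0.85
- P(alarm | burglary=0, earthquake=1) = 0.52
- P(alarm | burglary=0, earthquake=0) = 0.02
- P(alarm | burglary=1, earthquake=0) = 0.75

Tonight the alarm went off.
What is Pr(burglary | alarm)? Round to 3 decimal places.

P(alarm) = 0.02*0.657*0.696 + 0.52*0.657*0.304 + 0.75*0.343*0.696 + 0.85*0.343*0.304 = 0.009145 + 0.103859 + 0.179046 + 0.088631 = 0.380681
Restricting to configurations with burglary present: 0.179046 + 0.088631 = 0.267677.
P(burglary | alarm) = 0.267677 / 0.380681 ≈ 0.703

Pr(burglary | alarm) ≈ 0.703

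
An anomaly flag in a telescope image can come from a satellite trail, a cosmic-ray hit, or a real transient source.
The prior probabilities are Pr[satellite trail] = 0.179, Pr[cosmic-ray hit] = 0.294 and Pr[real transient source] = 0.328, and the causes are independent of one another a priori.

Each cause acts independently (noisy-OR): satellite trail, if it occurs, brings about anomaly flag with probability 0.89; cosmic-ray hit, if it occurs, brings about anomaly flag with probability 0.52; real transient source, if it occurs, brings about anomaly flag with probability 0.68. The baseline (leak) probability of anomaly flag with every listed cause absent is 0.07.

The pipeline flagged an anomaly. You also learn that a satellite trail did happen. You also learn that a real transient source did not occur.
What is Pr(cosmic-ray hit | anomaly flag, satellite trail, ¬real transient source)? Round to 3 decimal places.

Pr(cosmic-ray hit | anomaly flag, satellite trail, ¬real transient source) ≈ 0.306

Under noisy-OR, P(anomaly flag | causes) = 1 − (1−0.07)·∏(1−qᵢ) over the active causes.
Weight on cosmic-ray hit=true, given the evidence: 0.950896*0.294 = 0.279563
Normalizer over all consistent configurations: 0.8977*0.706 + 0.950896*0.294 = 0.913339
Posterior = 0.279563 / 0.913339 ≈ 0.306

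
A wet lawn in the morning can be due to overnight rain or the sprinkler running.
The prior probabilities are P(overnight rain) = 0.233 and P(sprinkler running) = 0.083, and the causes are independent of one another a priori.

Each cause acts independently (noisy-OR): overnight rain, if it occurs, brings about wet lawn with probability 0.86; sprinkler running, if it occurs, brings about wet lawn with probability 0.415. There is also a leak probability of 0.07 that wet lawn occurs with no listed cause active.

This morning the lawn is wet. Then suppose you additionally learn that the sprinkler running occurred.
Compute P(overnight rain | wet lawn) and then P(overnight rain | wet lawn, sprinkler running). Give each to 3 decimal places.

Under noisy-OR, P(wet lawn | causes) = 1 − (1−0.07)·∏(1−qᵢ) over the active causes.
For the numerator, keep only overnight rain=true terms: 0.185842 + 0.017866 = 0.203708
The normalizing constant is 0.07*0.767*0.917 + 0.45595*0.767*0.083 + 0.8698*0.233*0.917 + 0.923833*0.233*0.083 = 0.281968
P(overnight rain | wet lawn) = 0.203708/0.281968 ≈ 0.722

Now condition on the additional information:
Weight on overnight rain=true, given the evidence: 0.923833×0.233 = 0.215253
Denominator P(wet lawn | sprinkler running): 0.45595×0.767 + 0.923833×0.233 = 0.564967
P(overnight rain | wet lawn, sprinkler running) = 0.215253/0.564967 ≈ 0.381

P(overnight rain | wet lawn) ≈ 0.722; P(overnight rain | wet lawn, sprinkler running) ≈ 0.381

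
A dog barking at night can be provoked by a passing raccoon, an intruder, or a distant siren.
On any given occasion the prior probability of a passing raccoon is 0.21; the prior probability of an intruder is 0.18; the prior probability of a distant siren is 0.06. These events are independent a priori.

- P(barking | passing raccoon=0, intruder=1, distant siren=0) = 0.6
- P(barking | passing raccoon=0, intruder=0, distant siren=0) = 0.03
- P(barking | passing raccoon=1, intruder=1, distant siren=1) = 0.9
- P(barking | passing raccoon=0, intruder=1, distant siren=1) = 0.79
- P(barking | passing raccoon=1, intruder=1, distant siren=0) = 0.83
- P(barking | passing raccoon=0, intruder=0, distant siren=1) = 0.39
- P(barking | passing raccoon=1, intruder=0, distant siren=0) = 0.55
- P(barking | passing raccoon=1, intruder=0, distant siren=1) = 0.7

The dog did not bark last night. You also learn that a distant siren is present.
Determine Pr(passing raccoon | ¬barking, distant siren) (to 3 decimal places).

Pr(passing raccoon | ¬barking, distant siren) ≈ 0.115

Sum P(¬barking|·) weighted by the priors over the 4 (passing raccoon, intruder) configurations:
  P(¬barking | distant siren) = 0.61×0.79×0.82 + 0.21×0.79×0.18 + 0.3×0.21×0.82 + 0.1×0.21×0.18
        = 0.395158 + 0.029862 + 0.051660 + 0.003780 = 0.480460
Keeping only the passing raccoon-present terms gives 0.055440, so
  P(passing raccoon | ¬barking, distant siren) = 0.055440 / 0.480460 ≈ 0.115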